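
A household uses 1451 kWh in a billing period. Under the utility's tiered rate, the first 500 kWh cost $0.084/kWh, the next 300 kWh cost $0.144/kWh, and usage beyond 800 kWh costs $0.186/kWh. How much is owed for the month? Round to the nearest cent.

First 500 kWh × $0.084 = $42.00
Next 300 kWh × $0.144 = $43.20
Remaining 651 kWh × $0.186 = $121.09
Total = $206.29

$206.29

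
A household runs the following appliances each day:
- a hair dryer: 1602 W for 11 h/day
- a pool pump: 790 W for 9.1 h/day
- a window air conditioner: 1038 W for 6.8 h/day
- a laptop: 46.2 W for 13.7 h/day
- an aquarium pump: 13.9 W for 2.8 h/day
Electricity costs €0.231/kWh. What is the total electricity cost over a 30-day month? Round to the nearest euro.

€226

hair dryer: 1602 W × 11 h × 30 d = 528,660 Wh = 528.7 kWh
pool pump: 790 W × 9.1 h × 30 d = 215,670 Wh = 215.7 kWh
window air conditioner: 1038 W × 6.8 h × 30 d = 211,752 Wh = 211.8 kWh
laptop: 46.2 W × 13.7 h × 30 d = 18,988 Wh = 18.99 kWh
aquarium pump: 13.9 W × 2.8 h × 30 d = 1,168 Wh = 1.168 kWh
Total energy = 528.7 + 215.7 + 211.8 + 18.99 + 1.168 = 976.2 kWh
Cost = 976.2 kWh × €0.231 = €225.51 ≈ €226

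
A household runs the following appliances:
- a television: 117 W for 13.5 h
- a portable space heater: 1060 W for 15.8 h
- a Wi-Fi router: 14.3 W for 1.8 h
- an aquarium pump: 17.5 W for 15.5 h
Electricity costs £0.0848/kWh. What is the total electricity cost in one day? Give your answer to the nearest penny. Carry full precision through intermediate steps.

television: 117 W × 13.5 h = 1,580 Wh = 1.579 kWh
portable space heater: 1060 W × 15.8 h = 16,748 Wh = 16.75 kWh
Wi-Fi router: 14.3 W × 1.8 h = 26 Wh = 0.02574 kWh
aquarium pump: 17.5 W × 15.5 h = 271 Wh = 0.2712 kWh
Total energy = 1.579 + 16.75 + 0.02574 + 0.2712 = 18.62 kWh
Cost = 18.62 kWh × £0.0848 = £1.58

£1.58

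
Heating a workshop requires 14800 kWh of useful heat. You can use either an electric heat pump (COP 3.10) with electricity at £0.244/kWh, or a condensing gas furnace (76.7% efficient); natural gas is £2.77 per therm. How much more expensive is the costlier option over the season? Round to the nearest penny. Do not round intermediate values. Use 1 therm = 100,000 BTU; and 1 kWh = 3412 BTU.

Heat load = 14800 kWh × 3412 = 50,497,600 BTU
Gas: input = 50,497,600 / 0.767 = 65,837,810 BTU = 658.4 therm → 658.4 × £2.77 = £1,823.71
Heat pump: 50,497,600 BTU / 3412 = 14,800 kWh heat; / 3.10 = 4,774 kWh in → × £0.244 = £1,164.90
Difference = |£1,823.71 − £1,164.90| = £658.80

£658.80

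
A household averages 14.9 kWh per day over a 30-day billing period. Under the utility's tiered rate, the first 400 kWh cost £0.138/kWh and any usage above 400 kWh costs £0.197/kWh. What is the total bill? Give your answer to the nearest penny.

£64.46

Usage = 14.9 kWh/day × 30 days = 447 kWh
First 400 kWh × £0.138 = £55.20
Remaining 47 kWh × £0.197 = £9.26
Total = £64.46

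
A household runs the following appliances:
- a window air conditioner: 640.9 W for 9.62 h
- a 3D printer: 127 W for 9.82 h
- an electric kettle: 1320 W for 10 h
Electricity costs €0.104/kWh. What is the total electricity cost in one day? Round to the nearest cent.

€2.14

window air conditioner: 640.9 W × 9.62 h = 6,165 Wh = 6.165 kWh
3D printer: 127 W × 9.82 h = 1,247 Wh = 1.247 kWh
electric kettle: 1320 W × 10 h = 13,200 Wh = 13.2 kWh
Total energy = 6.165 + 1.247 + 13.2 = 20.61 kWh
Cost = 20.61 kWh × €0.104 = €2.14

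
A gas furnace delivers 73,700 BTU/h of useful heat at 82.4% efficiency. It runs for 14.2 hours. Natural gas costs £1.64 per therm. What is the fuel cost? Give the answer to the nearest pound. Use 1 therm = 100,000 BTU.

Heat delivered = 73,700 BTU/h × 14.2 h = 1,046,540 BTU
Gas input = 1,046,540 / 0.824 = 1,270,073 BTU
= 1,270,073 / 100,000 = 12.7 therm
Cost = 12.7 × £1.64/therm = £20.83 ≈ £21

£21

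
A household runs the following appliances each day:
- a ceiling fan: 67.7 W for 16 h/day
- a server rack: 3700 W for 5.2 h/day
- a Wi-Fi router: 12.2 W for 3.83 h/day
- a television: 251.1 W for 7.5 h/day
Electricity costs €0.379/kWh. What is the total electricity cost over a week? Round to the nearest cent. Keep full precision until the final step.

€59.04

ceiling fan: 67.7 W × 16 h × 7 d = 7,582 Wh = 7.582 kWh
server rack: 3700 W × 5.2 h × 7 d = 134,680 Wh = 134.7 kWh
Wi-Fi router: 12.2 W × 3.83 h × 7 d = 327 Wh = 0.3271 kWh
television: 251.1 W × 7.5 h × 7 d = 13,183 Wh = 13.18 kWh
Total energy = 7.582 + 134.7 + 0.3271 + 13.18 = 155.8 kWh
Cost = 155.8 kWh × €0.379 = €59.04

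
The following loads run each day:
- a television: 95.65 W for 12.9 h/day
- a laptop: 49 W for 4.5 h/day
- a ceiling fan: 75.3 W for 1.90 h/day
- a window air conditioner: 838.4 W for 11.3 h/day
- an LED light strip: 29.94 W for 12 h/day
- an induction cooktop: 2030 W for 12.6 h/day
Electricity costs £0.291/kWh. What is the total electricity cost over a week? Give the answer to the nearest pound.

£75

television: 95.65 W × 12.9 h × 7 d = 8,637 Wh = 8.637 kWh
laptop: 49 W × 4.5 h × 7 d = 1,544 Wh = 1.544 kWh
ceiling fan: 75.3 W × 1.90 h × 7 d = 1,001 Wh = 1.001 kWh
window air conditioner: 838.4 W × 11.3 h × 7 d = 66,317 Wh = 66.32 kWh
LED light strip: 29.94 W × 12 h × 7 d = 2,515 Wh = 2.515 kWh
induction cooktop: 2030 W × 12.6 h × 7 d = 179,046 Wh = 179 kWh
Total energy = 8.637 + 1.544 + 1.001 + 66.32 + 2.515 + 179 = 259.1 kWh
Cost = 259.1 kWh × £0.291 = £75.39 ≈ £75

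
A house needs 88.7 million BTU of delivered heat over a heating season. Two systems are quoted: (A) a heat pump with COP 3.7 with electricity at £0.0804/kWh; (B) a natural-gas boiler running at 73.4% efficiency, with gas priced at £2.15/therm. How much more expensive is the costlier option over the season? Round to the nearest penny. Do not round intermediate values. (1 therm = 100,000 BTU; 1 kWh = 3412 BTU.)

Heat load = 88.7 × 10⁶ BTU = 88,700,000 BTU
Gas: input = 88,700,000 / 0.734 = 120,844,687 BTU = 1,208 therm → 1,208 × £2.15 = £2,598.16
Heat pump: 88,700,000 BTU / 3412 = 26,000 kWh heat; / 3.7 = 7,026 kWh in → × £0.0804 = £564.90
Difference = |£2,598.16 − £564.90| = £2,033.26

£2033.26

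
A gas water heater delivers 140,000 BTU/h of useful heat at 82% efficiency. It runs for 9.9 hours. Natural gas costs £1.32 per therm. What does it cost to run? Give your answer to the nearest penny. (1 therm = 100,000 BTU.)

£22.31

Heat delivered = 140,000 BTU/h × 9.9 h = 1,386,000 BTU
Gas input = 1,386,000 / 0.82 = 1,690,244 BTU
= 1,690,244 / 100,000 = 16.9 therm
Cost = 16.9 × £1.32/therm = £22.31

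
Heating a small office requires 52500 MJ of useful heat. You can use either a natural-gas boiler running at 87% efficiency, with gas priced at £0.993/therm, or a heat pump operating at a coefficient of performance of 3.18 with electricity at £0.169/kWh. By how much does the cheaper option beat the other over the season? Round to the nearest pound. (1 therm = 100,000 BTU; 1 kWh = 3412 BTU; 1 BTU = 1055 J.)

£207

Heat load = 52500 MJ = 52,500,000,000 J / 1055 = 49,763,033 BTU
Gas: input = 49,763,033 / 0.87 = 57,198,889 BTU = 572 therm → 572 × £0.993 = £567.98
Heat pump: 49,763,033 BTU / 3412 = 14,580 kWh heat; / 3.18 = 4,586 kWh in → × £0.169 = £775.10
Difference = |£567.98 − £775.10| = £207.11 ≈ £207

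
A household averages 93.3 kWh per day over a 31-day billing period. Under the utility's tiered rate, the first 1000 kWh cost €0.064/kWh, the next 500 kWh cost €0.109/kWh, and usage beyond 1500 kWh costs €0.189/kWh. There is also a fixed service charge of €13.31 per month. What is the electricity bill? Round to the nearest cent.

€394.95

Usage = 93.3 kWh/day × 31 days = 2892.3 kWh
First 1000 kWh × €0.064 = €64.00
Next 500 kWh × €0.109 = €54.50
Remaining 1392.3 kWh × €0.189 = €263.14
Energy charge = €381.64; + service €13.31 = €394.95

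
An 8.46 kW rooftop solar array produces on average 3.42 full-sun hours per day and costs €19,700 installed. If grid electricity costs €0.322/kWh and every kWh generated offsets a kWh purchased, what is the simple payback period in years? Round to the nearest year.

6 years

Daily generation = 8.46 kW × 3.42 h = 28.93 kWh
Annual generation = 28.93 × 365 = 10561 kWh
Annual savings = 10561 × €0.322 = €3,400.52
Payback = €19,700 / €3,400.52 = 5.79 years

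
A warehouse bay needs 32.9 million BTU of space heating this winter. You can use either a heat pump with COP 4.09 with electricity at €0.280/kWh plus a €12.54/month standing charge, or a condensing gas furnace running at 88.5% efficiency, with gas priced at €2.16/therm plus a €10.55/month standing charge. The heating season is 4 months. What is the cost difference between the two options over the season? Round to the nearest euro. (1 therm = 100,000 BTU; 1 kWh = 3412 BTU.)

Heat load = 32.9 × 10⁶ BTU = 32,900,000 BTU
Gas: input = 32,900,000 / 0.885 = 37,175,141 BTU = 371.8 therm → 371.8 × €2.16 = €802.98; + 4 × €10.55 standing = €845.18
Heat pump: 32,900,000 BTU / 3412 = 9,642 kWh heat; / 4.09 = 2,358 kWh in → × €0.280 = €660.12; + 4 × €12.54 standing = €710.28
Difference = |€845.18 − €710.28| = €134.91 ≈ €135

€135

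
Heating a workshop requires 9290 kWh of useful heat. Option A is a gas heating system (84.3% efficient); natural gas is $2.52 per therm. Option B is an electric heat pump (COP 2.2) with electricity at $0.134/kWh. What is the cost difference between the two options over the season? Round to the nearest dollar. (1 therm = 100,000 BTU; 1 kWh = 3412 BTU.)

Heat load = 9290 kWh × 3412 = 31,697,480 BTU
Gas: input = 31,697,480 / 0.843 = 37,600,807 BTU = 376 therm → 376 × $2.52 = $947.54
Heat pump: 31,697,480 BTU / 3412 = 9,290 kWh heat; / 2.2 = 4,223 kWh in → × $0.134 = $565.85
Difference = |$947.54 − $565.85| = $381.69 ≈ $382

$382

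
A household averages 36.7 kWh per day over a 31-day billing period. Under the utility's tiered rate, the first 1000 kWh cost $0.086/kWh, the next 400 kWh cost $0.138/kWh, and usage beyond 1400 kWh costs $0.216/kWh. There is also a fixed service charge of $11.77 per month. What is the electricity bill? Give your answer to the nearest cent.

$116.77

Usage = 36.7 kWh/day × 31 days = 1137.7 kWh
First 1000 kWh × $0.086 = $86.00
Next 137.7 kWh × $0.138 = $19.00
Remaining tier: 0 kWh (not reached)
Energy charge = $105.00; + service $11.77 = $116.77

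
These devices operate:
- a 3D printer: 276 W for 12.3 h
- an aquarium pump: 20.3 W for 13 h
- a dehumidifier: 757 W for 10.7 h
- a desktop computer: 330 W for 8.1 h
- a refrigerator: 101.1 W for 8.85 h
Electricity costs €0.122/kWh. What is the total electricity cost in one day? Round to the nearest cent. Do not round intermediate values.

3D printer: 276 W × 12.3 h = 3,395 Wh = 3.395 kWh
aquarium pump: 20.3 W × 13 h = 264 Wh = 0.2639 kWh
dehumidifier: 757 W × 10.7 h = 8,100 Wh = 8.1 kWh
desktop computer: 330 W × 8.1 h = 2,673 Wh = 2.673 kWh
refrigerator: 101.1 W × 8.85 h = 895 Wh = 0.8947 kWh
Total energy = 3.395 + 0.2639 + 8.1 + 2.673 + 0.8947 = 15.33 kWh
Cost = 15.33 kWh × €0.122 = €1.87

€1.87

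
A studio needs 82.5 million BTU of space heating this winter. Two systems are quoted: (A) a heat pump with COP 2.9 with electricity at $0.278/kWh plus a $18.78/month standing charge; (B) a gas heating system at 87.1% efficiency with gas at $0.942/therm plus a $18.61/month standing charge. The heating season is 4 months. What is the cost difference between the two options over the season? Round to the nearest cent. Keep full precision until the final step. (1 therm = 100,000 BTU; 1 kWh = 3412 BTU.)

$1426.31

Heat load = 82.5 × 10⁶ BTU = 82,500,000 BTU
Gas: input = 82,500,000 / 0.871 = 94,718,714 BTU = 947.2 therm → 947.2 × $0.942 = $892.25; + 4 × $18.61 standing = $966.69
Heat pump: 82,500,000 BTU / 3412 = 24,180 kWh heat; / 2.9 = 8,338 kWh in → × $0.278 = $2,317.88; + 4 × $18.78 standing = $2,393.00
Difference = |$966.69 − $2,393.00| = $1,426.31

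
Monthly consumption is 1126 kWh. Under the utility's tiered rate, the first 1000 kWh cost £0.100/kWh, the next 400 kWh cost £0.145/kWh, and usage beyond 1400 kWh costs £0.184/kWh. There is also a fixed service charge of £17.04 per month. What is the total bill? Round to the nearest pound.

£135

First 1000 kWh × £0.100 = £100.00
Next 126 kWh × £0.145 = £18.27
Remaining tier: 0 kWh (not reached)
Energy charge = £118.27; + service £17.04 = £135.31 ≈ £135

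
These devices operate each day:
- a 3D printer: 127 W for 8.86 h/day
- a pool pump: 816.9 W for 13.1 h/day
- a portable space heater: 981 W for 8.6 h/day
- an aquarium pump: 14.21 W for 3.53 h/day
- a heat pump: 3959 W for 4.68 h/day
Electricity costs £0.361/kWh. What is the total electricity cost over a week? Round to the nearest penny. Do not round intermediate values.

3D printer: 127 W × 8.86 h × 7 d = 7,877 Wh = 7.877 kWh
pool pump: 816.9 W × 13.1 h × 7 d = 74,910 Wh = 74.91 kWh
portable space heater: 981 W × 8.6 h × 7 d = 59,056 Wh = 59.06 kWh
aquarium pump: 14.21 W × 3.53 h × 7 d = 351 Wh = 0.3511 kWh
heat pump: 3959 W × 4.68 h × 7 d = 129,697 Wh = 129.7 kWh
Total energy = 7.877 + 74.91 + 59.06 + 0.3511 + 129.7 = 271.9 kWh
Cost = 271.9 kWh × £0.361 = £98.15

£98.15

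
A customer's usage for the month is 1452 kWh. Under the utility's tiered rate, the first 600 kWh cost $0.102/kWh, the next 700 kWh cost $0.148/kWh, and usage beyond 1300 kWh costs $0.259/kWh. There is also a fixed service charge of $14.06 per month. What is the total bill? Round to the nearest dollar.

$218

First 600 kWh × $0.102 = $61.20
Next 700 kWh × $0.148 = $103.60
Remaining 152 kWh × $0.259 = $39.37
Energy charge = $204.17; + service $14.06 = $218.23 ≈ $218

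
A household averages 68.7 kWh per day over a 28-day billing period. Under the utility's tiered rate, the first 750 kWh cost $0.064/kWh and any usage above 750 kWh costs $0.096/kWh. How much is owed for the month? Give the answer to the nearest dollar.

$161

Usage = 68.7 kWh/day × 28 days = 1923.6 kWh
First 750 kWh × $0.064 = $48.00
Remaining 1173.6 kWh × $0.096 = $112.67
Total = $160.67 ≈ $161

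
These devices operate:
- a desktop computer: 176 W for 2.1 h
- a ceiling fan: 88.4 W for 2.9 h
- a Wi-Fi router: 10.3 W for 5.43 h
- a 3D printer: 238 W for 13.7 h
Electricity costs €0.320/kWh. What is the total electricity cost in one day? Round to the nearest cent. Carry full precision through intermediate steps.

desktop computer: 176 W × 2.1 h = 370 Wh = 0.3696 kWh
ceiling fan: 88.4 W × 2.9 h = 256 Wh = 0.2564 kWh
Wi-Fi router: 10.3 W × 5.43 h = 56 Wh = 0.05593 kWh
3D printer: 238 W × 13.7 h = 3,261 Wh = 3.261 kWh
Total energy = 0.3696 + 0.2564 + 0.05593 + 3.261 = 3.942 kWh
Cost = 3.942 kWh × €0.320 = €1.26

€1.26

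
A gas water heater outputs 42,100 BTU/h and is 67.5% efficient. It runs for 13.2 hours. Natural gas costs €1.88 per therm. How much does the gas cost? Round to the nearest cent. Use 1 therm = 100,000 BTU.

€15.48

Heat delivered = 42,100 BTU/h × 13.2 h = 555,720 BTU
Gas input = 555,720 / 0.675 = 823,289 BTU
= 823,289 / 100,000 = 8.233 therm
Cost = 8.233 × €1.88/therm = €15.48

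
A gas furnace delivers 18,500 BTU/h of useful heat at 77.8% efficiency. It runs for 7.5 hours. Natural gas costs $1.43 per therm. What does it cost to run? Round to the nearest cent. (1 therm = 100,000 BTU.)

$2.55

Heat delivered = 18,500 BTU/h × 7.5 h = 138,750 BTU
Gas input = 138,750 / 0.778 = 178,342 BTU
= 178,342 / 100,000 = 1.783 therm
Cost = 1.783 × $1.43/therm = $2.55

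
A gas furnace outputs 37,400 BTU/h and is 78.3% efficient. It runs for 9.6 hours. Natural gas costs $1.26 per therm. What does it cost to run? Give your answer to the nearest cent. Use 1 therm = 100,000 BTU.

$5.78

Heat delivered = 37,400 BTU/h × 9.6 h = 359,040 BTU
Gas input = 359,040 / 0.783 = 458,544 BTU
= 458,544 / 100,000 = 4.585 therm
Cost = 4.585 × $1.26/therm = $5.78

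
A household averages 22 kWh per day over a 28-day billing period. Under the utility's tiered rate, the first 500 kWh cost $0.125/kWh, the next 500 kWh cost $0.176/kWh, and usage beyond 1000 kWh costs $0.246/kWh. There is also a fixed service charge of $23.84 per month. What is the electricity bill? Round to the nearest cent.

$106.76

Usage = 22 kWh/day × 28 days = 616 kWh
First 500 kWh × $0.125 = $62.50
Next 116 kWh × $0.176 = $20.42
Remaining tier: 0 kWh (not reached)
Energy charge = $82.92; + service $23.84 = $106.76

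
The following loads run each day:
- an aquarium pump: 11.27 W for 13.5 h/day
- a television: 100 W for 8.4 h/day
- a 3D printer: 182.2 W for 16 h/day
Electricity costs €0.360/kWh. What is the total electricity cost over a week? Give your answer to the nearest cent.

aquarium pump: 11.27 W × 13.5 h × 7 d = 1,065 Wh = 1.065 kWh
television: 100 W × 8.4 h × 7 d = 5,880 Wh = 5.88 kWh
3D printer: 182.2 W × 16 h × 7 d = 20,406 Wh = 20.41 kWh
Total energy = 1.065 + 5.88 + 20.41 = 27.35 kWh
Cost = 27.35 kWh × €0.360 = €9.85

€9.85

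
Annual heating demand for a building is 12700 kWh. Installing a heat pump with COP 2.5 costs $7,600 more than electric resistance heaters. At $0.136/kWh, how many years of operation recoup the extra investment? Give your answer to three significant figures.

Resistance: 12700 kWh × $0.136 = $1,727.20/yr
Heat pump: 12700 / 2.5 = 5080 kWh in → × $0.136 = $690.88/yr
Annual savings = $1,036.32
Payback = $7,600 / $1,036.32 = 7.33 years

7.33 years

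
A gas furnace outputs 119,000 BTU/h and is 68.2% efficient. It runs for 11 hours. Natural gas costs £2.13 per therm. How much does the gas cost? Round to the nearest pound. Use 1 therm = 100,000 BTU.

£41

Heat delivered = 119,000 BTU/h × 11 h = 1,309,000 BTU
Gas input = 1,309,000 / 0.682 = 1,919,355 BTU
= 1,919,355 / 100,000 = 19.19 therm
Cost = 19.19 × £2.13/therm = £40.88 ≈ £41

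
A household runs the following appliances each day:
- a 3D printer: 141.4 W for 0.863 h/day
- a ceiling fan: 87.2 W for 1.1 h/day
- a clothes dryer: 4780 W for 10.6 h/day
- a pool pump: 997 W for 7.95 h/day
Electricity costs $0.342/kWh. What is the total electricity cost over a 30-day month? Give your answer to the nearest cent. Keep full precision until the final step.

$603.41

3D printer: 141.4 W × 0.863 h × 30 d = 3,661 Wh = 3.661 kWh
ceiling fan: 87.2 W × 1.1 h × 30 d = 2,878 Wh = 2.878 kWh
clothes dryer: 4780 W × 10.6 h × 30 d = 1,520,040 Wh = 1,520 kWh
pool pump: 997 W × 7.95 h × 30 d = 237,785 Wh = 237.8 kWh
Total energy = 3.661 + 2.878 + 1,520 + 237.8 = 1,764 kWh
Cost = 1,764 kWh × $0.342 = $603.41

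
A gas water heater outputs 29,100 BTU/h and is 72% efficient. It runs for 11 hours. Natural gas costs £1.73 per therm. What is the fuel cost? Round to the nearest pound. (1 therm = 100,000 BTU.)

Heat delivered = 29,100 BTU/h × 11 h = 320,100 BTU
Gas input = 320,100 / 0.72 = 444,583 BTU
= 444,583 / 100,000 = 4.446 therm
Cost = 4.446 × £1.73/therm = £7.69 ≈ £8

£8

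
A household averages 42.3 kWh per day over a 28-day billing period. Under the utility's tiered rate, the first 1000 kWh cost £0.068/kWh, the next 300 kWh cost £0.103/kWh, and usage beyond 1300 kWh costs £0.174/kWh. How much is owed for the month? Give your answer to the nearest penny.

£86.99

Usage = 42.3 kWh/day × 28 days = 1184.4 kWh
First 1000 kWh × £0.068 = £68.00
Next 184.4 kWh × £0.103 = £18.99
Remaining tier: 0 kWh (not reached)
Total = £86.99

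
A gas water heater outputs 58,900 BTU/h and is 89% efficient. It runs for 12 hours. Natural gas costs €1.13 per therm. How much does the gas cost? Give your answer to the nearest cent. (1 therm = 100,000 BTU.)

€8.97

Heat delivered = 58,900 BTU/h × 12 h = 706,800 BTU
Gas input = 706,800 / 0.89 = 794,157 BTU
= 794,157 / 100,000 = 7.942 therm
Cost = 7.942 × €1.13/therm = €8.97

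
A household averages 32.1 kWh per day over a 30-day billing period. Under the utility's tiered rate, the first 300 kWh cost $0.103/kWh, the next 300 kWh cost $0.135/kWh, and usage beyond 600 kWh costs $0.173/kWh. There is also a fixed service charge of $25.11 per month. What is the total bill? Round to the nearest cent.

$159.31

Usage = 32.1 kWh/day × 30 days = 963 kWh
First 300 kWh × $0.103 = $30.90
Next 300 kWh × $0.135 = $40.50
Remaining 363 kWh × $0.173 = $62.80
Energy charge = $134.20; + service $25.11 = $159.31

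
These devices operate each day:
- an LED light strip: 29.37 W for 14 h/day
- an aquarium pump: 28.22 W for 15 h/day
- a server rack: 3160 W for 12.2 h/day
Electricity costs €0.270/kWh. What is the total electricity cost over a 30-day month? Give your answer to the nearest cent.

LED light strip: 29.37 W × 14 h × 30 d = 12,335 Wh = 12.34 kWh
aquarium pump: 28.22 W × 15 h × 30 d = 12,699 Wh = 12.7 kWh
server rack: 3160 W × 12.2 h × 30 d = 1,156,560 Wh = 1,157 kWh
Total energy = 12.34 + 12.7 + 1,157 = 1,182 kWh
Cost = 1,182 kWh × €0.270 = €319.03

€319.03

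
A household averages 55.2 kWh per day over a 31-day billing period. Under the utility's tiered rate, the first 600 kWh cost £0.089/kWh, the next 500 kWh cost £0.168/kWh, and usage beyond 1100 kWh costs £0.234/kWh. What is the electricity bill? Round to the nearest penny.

£280.42

Usage = 55.2 kWh/day × 31 days = 1711.2 kWh
First 600 kWh × £0.089 = £53.40
Next 500 kWh × £0.168 = £84.00
Remaining 611.2 kWh × £0.234 = £143.02
Total = £280.42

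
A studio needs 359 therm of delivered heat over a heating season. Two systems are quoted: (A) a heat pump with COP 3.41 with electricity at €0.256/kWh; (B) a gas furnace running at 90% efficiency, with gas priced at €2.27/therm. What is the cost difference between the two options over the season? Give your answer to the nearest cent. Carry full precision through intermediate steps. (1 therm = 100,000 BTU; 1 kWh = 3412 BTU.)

Heat load = 359 therm × 100,000 = 35,900,000 BTU
Gas: input = 35,900,000 / 0.90 = 39,888,889 BTU = 398.9 therm → 398.9 × €2.27 = €905.48
Heat pump: 35,900,000 BTU / 3412 = 10,520 kWh heat; / 3.41 = 3,086 kWh in → × €0.256 = €789.90
Difference = |€905.48 − €789.90| = €115.58

€115.58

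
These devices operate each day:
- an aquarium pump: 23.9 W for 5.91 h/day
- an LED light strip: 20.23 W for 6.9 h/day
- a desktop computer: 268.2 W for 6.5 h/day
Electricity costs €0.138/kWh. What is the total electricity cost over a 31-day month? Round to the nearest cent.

€8.66

aquarium pump: 23.9 W × 5.91 h × 31 d = 4,379 Wh = 4.379 kWh
LED light strip: 20.23 W × 6.9 h × 31 d = 4,327 Wh = 4.327 kWh
desktop computer: 268.2 W × 6.5 h × 31 d = 54,042 Wh = 54.04 kWh
Total energy = 4.379 + 4.327 + 54.04 = 62.75 kWh
Cost = 62.75 kWh × €0.138 = €8.66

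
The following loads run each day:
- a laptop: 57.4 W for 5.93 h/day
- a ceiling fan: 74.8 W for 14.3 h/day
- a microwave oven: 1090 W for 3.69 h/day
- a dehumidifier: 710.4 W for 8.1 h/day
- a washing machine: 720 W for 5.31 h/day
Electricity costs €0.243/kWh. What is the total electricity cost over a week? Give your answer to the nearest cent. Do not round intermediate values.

€25.53

laptop: 57.4 W × 5.93 h × 7 d = 2,383 Wh = 2.383 kWh
ceiling fan: 74.8 W × 14.3 h × 7 d = 7,487 Wh = 7.487 kWh
microwave oven: 1090 W × 3.69 h × 7 d = 28,155 Wh = 28.15 kWh
dehumidifier: 710.4 W × 8.1 h × 7 d = 40,280 Wh = 40.28 kWh
washing machine: 720 W × 5.31 h × 7 d = 26,762 Wh = 26.76 kWh
Total energy = 2.383 + 7.487 + 28.15 + 40.28 + 26.76 = 105.1 kWh
Cost = 105.1 kWh × €0.243 = €25.53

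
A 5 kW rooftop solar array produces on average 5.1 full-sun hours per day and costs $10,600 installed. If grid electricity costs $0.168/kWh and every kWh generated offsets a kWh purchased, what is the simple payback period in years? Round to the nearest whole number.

7 years

Daily generation = 5 kW × 5.1 h = 25.5 kWh
Annual generation = 25.5 × 365 = 9307.5 kWh
Annual savings = 9307.5 × $0.168 = $1,563.66
Payback = $10,600 / $1,563.66 = 6.78 years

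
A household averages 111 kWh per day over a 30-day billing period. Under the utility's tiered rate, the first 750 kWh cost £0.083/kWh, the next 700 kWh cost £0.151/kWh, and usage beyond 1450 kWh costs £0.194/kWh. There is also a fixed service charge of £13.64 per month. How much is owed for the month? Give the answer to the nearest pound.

Usage = 111 kWh/day × 30 days = 3330 kWh
First 750 kWh × £0.083 = £62.25
Next 700 kWh × £0.151 = £105.70
Remaining 1880 kWh × £0.194 = £364.72
Energy charge = £532.67; + service £13.64 = £546.31 ≈ £546

£546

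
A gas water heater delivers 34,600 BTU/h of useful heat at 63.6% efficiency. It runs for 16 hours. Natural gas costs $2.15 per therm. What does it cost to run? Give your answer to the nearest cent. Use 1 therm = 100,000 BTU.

$18.71

Heat delivered = 34,600 BTU/h × 16 h = 553,600 BTU
Gas input = 553,600 / 0.636 = 870,440 BTU
= 870,440 / 100,000 = 8.704 therm
Cost = 8.704 × $2.15/therm = $18.71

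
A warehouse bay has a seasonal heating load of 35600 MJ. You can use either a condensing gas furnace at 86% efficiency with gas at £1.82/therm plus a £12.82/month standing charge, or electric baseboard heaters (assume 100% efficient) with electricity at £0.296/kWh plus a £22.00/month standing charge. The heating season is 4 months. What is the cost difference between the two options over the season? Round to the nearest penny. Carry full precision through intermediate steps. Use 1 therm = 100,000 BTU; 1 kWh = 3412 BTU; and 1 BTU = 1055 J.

Heat load = 35600 MJ = 35,600,000,000 J / 1055 = 33,744,076 BTU
Gas: input = 33,744,076 / 0.86 = 39,237,297 BTU = 392.4 therm → 392.4 × £1.82 = £714.12; + 4 × £12.82 standing = £765.40
Electric: 33,744,076 BTU / 3412 = 9,890 kWh → × £0.296 = £2,927.39; + 4 × £22.00 standing = £3,015.39
Difference = |£765.40 − £3,015.39| = £2,249.99

£2249.99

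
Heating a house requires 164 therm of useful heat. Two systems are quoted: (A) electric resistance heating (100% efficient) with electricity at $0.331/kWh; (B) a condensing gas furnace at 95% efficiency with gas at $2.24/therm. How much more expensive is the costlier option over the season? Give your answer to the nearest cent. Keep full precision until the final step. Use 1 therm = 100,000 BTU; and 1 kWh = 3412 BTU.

$1204.28

Heat load = 164 therm × 100,000 = 16,400,000 BTU
Gas: input = 16,400,000 / 0.95 = 17,263,158 BTU = 172.6 therm → 172.6 × $2.24 = $386.69
Electric: 16,400,000 BTU / 3412 = 4,807 kWh → × $0.331 = $1,590.97
Difference = |$386.69 − $1,590.97| = $1,204.28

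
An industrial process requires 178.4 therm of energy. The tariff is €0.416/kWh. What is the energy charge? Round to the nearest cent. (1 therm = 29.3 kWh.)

€2174.48

178.4 therm × (29.3 kWh/therm) = 5,227 kWh
Cost = 5,227 kWh × €0.416/kWh = €2,174.48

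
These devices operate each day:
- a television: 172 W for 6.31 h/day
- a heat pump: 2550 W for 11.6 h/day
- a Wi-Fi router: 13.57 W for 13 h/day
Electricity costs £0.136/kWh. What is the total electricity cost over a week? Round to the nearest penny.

television: 172 W × 6.31 h × 7 d = 7,597 Wh = 7.597 kWh
heat pump: 2550 W × 11.6 h × 7 d = 207,060 Wh = 207.1 kWh
Wi-Fi router: 13.57 W × 13 h × 7 d = 1,235 Wh = 1.235 kWh
Total energy = 7.597 + 207.1 + 1.235 = 215.9 kWh
Cost = 215.9 kWh × £0.136 = £29.36

£29.36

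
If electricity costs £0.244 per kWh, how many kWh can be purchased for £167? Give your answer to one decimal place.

684.4 kWh

£167 / £0.244 per kWh = 684.4 kWh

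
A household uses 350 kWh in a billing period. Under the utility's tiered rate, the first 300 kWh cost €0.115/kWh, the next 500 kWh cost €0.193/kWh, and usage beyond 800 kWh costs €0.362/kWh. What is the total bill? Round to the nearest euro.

First 300 kWh × €0.115 = €34.50
Next 50 kWh × €0.193 = €9.65
Remaining tier: 0 kWh (not reached)
Total = €44.15 ≈ €44

€44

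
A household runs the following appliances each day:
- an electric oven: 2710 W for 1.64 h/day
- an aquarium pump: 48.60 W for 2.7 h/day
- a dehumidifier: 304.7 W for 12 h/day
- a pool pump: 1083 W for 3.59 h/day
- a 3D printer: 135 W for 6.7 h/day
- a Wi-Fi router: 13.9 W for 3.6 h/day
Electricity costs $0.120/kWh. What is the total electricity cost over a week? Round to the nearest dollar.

electric oven: 2710 W × 1.64 h × 7 d = 31,111 Wh = 31.11 kWh
aquarium pump: 48.60 W × 2.7 h × 7 d = 919 Wh = 0.9185 kWh
dehumidifier: 304.7 W × 12 h × 7 d = 25,595 Wh = 25.59 kWh
pool pump: 1083 W × 3.59 h × 7 d = 27,216 Wh = 27.22 kWh
3D printer: 135 W × 6.7 h × 7 d = 6,332 Wh = 6.332 kWh
Wi-Fi router: 13.9 W × 3.6 h × 7 d = 350 Wh = 0.3503 kWh
Total energy = 31.11 + 0.9185 + 25.59 + 27.22 + 6.332 + 0.3503 = 91.52 kWh
Cost = 91.52 kWh × $0.120 = $10.98 ≈ $11

$11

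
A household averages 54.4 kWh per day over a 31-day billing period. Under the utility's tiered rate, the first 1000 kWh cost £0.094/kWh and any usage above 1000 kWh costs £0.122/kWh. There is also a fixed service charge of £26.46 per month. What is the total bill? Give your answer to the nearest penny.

Usage = 54.4 kWh/day × 31 days = 1686.4 kWh
First 1000 kWh × £0.094 = £94.00
Remaining 686.4 kWh × £0.122 = £83.74
Energy charge = £177.74; + service £26.46 = £204.20

£204.20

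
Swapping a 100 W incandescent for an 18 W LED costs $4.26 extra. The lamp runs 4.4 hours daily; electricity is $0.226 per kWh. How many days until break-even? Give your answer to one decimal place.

Power saved = 100 − 18 = 82 W
Daily energy saved = 82 W × 4.4 h = 360.8 Wh = 0.3608 kWh
Daily savings = 0.3608 × $0.226 = $0.0815
Payback = $4.26 / $0.0815 per day = 52.24 days

52.2 days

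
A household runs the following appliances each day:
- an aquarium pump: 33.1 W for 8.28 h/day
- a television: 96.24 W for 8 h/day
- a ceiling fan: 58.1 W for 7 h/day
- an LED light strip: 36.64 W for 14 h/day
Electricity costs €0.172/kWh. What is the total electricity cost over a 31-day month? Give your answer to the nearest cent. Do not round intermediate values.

€10.47

aquarium pump: 33.1 W × 8.28 h × 31 d = 8,496 Wh = 8.496 kWh
television: 96.24 W × 8 h × 31 d = 23,868 Wh = 23.87 kWh
ceiling fan: 58.1 W × 7 h × 31 d = 12,608 Wh = 12.61 kWh
LED light strip: 36.64 W × 14 h × 31 d = 15,902 Wh = 15.9 kWh
Total energy = 8.496 + 23.87 + 12.61 + 15.9 = 60.87 kWh
Cost = 60.87 kWh × €0.172 = €10.47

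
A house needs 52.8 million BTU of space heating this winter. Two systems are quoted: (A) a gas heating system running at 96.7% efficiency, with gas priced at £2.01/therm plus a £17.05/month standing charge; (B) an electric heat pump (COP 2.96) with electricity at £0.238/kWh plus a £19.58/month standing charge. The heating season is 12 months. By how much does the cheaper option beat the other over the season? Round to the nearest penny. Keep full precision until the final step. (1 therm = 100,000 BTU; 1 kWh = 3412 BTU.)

£177.12

Heat load = 52.8 × 10⁶ BTU = 52,800,000 BTU
Gas: input = 52,800,000 / 0.967 = 54,601,861 BTU = 546 therm → 546 × £2.01 = £1,097.50; + 12 × £17.05 standing = £1,302.10
Heat pump: 52,800,000 BTU / 3412 = 15,470 kWh heat; / 2.96 = 5,228 kWh in → × £0.238 = £1,244.26; + 12 × £19.58 standing = £1,479.22
Difference = |£1,302.10 − £1,479.22| = £177.12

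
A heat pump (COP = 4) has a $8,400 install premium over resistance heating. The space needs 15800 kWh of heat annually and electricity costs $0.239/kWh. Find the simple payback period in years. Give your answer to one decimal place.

3.0 years

Resistance: 15800 kWh × $0.239 = $3,776.20/yr
Heat pump: 15800 / 4 = 3950 kWh in → × $0.239 = $944.05/yr
Annual savings = $2,832.15
Payback = $8,400 / $2,832.15 = 2.97 years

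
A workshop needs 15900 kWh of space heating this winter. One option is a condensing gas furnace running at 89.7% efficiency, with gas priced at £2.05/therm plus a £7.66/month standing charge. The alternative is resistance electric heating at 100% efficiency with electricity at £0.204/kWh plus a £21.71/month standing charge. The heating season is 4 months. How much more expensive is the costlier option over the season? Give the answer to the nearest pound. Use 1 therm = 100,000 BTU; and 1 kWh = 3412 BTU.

£2060

Heat load = 15900 kWh × 3412 = 54,250,800 BTU
Gas: input = 54,250,800 / 0.897 = 60,480,268 BTU = 604.8 therm → 604.8 × £2.05 = £1,239.85; + 4 × £7.66 standing = £1,270.49
Electric: 54,250,800 BTU / 3412 = 15,900 kWh → × £0.204 = £3,243.60; + 4 × £21.71 standing = £3,330.44
Difference = |£1,270.49 − £3,330.44| = £2,059.95 ≈ £2060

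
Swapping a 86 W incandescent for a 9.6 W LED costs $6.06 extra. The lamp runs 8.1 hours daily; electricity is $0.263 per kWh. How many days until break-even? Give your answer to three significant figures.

Power saved = 86 − 9.6 = 76.4 W
Daily energy saved = 76.4 W × 8.1 h = 618.8 Wh = 0.61884 kWh
Daily savings = 0.61884 × $0.263 = $0.1628
Payback = $6.06 / $0.1628 per day = 37.23 days

37.2 days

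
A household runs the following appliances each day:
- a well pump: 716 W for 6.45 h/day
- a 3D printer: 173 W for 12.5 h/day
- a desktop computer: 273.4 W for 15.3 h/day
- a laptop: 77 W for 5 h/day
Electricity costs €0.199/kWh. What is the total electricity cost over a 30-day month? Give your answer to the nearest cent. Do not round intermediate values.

€67.75

well pump: 716 W × 6.45 h × 30 d = 138,546 Wh = 138.5 kWh
3D printer: 173 W × 12.5 h × 30 d = 64,875 Wh = 64.88 kWh
desktop computer: 273.4 W × 15.3 h × 30 d = 125,491 Wh = 125.5 kWh
laptop: 77 W × 5 h × 30 d = 11,550 Wh = 11.55 kWh
Total energy = 138.5 + 64.88 + 125.5 + 11.55 = 340.5 kWh
Cost = 340.5 kWh × €0.199 = €67.75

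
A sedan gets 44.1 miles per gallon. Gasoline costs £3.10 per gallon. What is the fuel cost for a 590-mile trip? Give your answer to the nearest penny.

Fuel = 590 mi / 44.1 mpg = 13.38 gal
Cost = 13.38 gal × £3.10/gal = £41.47

£41.47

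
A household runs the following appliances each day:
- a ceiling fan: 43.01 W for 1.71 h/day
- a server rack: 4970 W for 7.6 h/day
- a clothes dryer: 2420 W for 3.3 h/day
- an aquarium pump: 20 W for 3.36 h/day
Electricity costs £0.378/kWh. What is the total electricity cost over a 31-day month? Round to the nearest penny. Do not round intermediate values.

ceiling fan: 43.01 W × 1.71 h × 31 d = 2,280 Wh = 2.28 kWh
server rack: 4970 W × 7.6 h × 31 d = 1,170,932 Wh = 1,171 kWh
clothes dryer: 2420 W × 3.3 h × 31 d = 247,566 Wh = 247.6 kWh
aquarium pump: 20 W × 3.36 h × 31 d = 2,083 Wh = 2.083 kWh
Total energy = 2.28 + 1,171 + 247.6 + 2.083 = 1,423 kWh
Cost = 1,423 kWh × £0.378 = £537.84

£537.84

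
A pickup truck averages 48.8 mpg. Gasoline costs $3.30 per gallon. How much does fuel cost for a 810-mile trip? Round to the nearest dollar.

$55

Fuel = 810 mi / 48.8 mpg = 16.6 gal
Cost = 16.6 gal × $3.30/gal = $54.77 ≈ $55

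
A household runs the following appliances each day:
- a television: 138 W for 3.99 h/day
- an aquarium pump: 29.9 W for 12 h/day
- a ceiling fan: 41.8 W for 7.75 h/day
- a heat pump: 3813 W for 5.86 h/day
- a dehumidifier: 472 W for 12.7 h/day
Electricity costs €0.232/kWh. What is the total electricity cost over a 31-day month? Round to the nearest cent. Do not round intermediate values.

television: 138 W × 3.99 h × 31 d = 17,069 Wh = 17.07 kWh
aquarium pump: 29.9 W × 12 h × 31 d = 11,123 Wh = 11.12 kWh
ceiling fan: 41.8 W × 7.75 h × 31 d = 10,042 Wh = 10.04 kWh
heat pump: 3813 W × 5.86 h × 31 d = 692,670 Wh = 692.7 kWh
dehumidifier: 472 W × 12.7 h × 31 d = 185,826 Wh = 185.8 kWh
Total energy = 17.07 + 11.12 + 10.04 + 692.7 + 185.8 = 916.7 kWh
Cost = 916.7 kWh × €0.232 = €212.68

€212.68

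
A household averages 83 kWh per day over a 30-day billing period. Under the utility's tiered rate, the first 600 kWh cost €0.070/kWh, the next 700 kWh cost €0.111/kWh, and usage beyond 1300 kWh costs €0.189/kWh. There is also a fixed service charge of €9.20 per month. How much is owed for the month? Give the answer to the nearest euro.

€354

Usage = 83 kWh/day × 30 days = 2490 kWh
First 600 kWh × €0.070 = €42.00
Next 700 kWh × €0.111 = €77.70
Remaining 1190 kWh × €0.189 = €224.91
Energy charge = €344.61; + service €9.20 = €353.81 ≈ €354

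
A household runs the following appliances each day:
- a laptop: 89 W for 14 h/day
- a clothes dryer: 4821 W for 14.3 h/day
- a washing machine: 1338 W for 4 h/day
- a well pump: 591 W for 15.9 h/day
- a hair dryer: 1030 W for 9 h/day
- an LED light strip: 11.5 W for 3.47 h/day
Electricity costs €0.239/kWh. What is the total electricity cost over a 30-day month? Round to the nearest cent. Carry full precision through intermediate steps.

laptop: 89 W × 14 h × 30 d = 37,380 Wh = 37.38 kWh
clothes dryer: 4821 W × 14.3 h × 30 d = 2,068,209 Wh = 2,068 kWh
washing machine: 1338 W × 4 h × 30 d = 160,560 Wh = 160.6 kWh
well pump: 591 W × 15.9 h × 30 d = 281,907 Wh = 281.9 kWh
hair dryer: 1030 W × 9 h × 30 d = 278,100 Wh = 278.1 kWh
LED light strip: 11.5 W × 3.47 h × 30 d = 1,197 Wh = 1.197 kWh
Total energy = 37.38 + 2,068 + 160.6 + 281.9 + 278.1 + 1.197 = 2,827 kWh
Cost = 2,827 kWh × €0.239 = €675.74

€675.74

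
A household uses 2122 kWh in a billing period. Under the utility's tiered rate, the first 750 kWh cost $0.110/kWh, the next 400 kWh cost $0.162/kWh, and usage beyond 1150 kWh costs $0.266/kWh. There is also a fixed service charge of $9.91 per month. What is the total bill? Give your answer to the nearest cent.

$415.76

First 750 kWh × $0.110 = $82.50
Next 400 kWh × $0.162 = $64.80
Remaining 972 kWh × $0.266 = $258.55
Energy charge = $405.85; + service $9.91 = $415.76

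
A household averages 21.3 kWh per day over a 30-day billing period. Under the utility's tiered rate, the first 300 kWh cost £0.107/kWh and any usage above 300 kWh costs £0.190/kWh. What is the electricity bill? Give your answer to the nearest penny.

£96.51

Usage = 21.3 kWh/day × 30 days = 639 kWh
First 300 kWh × £0.107 = £32.10
Remaining 339 kWh × £0.190 = £64.41
Total = £96.51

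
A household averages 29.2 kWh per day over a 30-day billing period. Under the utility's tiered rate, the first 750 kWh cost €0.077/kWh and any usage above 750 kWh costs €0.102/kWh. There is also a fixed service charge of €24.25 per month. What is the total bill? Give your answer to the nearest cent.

€94.85

Usage = 29.2 kWh/day × 30 days = 876 kWh
First 750 kWh × €0.077 = €57.75
Remaining 126 kWh × €0.102 = €12.85
Energy charge = €70.60; + service €24.25 = €94.85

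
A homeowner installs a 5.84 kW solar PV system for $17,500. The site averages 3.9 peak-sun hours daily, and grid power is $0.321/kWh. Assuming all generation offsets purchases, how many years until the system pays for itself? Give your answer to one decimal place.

6.6 years

Daily generation = 5.84 kW × 3.9 h = 22.78 kWh
Annual generation = 22.78 × 365 = 8313.2 kWh
Annual savings = 8313.2 × $0.321 = $2,668.55
Payback = $17,500 / $2,668.55 = 6.56 years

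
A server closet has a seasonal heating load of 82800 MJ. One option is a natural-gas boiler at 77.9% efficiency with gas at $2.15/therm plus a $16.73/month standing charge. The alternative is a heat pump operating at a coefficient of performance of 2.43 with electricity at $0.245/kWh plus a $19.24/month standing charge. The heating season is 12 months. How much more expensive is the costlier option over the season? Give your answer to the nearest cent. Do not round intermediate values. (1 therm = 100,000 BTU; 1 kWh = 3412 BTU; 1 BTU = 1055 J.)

Heat load = 82800 MJ = 82,800,000,000 J / 1055 = 78,483,412 BTU
Gas: input = 78,483,412 / 0.779 = 100,748,925 BTU = 1,007 therm → 1,007 × $2.15 = $2,166.10; + 12 × $16.73 standing = $2,366.86
Heat pump: 78,483,412 BTU / 3412 = 23,000 kWh heat; / 2.43 = 9,466 kWh in → × $0.245 = $2,319.15; + 12 × $19.24 standing = $2,550.03
Difference = |$2,366.86 − $2,550.03| = $183.17

$183.17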